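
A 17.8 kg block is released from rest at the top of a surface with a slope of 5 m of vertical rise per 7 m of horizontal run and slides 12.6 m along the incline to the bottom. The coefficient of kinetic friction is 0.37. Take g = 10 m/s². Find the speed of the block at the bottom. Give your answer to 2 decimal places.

The weight component along the incline is mg sin 35.54° = 103.460 N and the normal force is N = mg cos 35.54° = 144.845 N.
Friction up the slope is f = μN = 0.37 × 144.845 = 53.593 N, so the net downslope force is 103.460 − 53.593 = 49.867 N and a = 49.867 / 17.8 = 2.8015 m/s².
Starting from rest over a distance of 12.6 m, v² = 2aL = 2 × 2.8015 × 12.6 = 70.5978, so v = 8.4022 m/s.

8.40 m/s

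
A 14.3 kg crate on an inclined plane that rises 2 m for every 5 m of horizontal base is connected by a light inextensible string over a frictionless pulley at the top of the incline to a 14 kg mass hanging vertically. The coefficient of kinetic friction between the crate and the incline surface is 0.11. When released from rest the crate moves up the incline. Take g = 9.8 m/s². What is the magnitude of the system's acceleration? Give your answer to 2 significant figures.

2.5 m/s²

For the crate on the incline: the weight component along the slope is m₁g sin 21.80° = 14.3 × 9.8 × 0.3714 = 52.048 N and the normal force is N = m₁g cos 21.80° = 130.117 N.
Kinetic friction opposes the crate's motion up the incline: f = μN = 0.11 × 130.117 = 14.313 N acting down the slope.
Newton's second law for the crate (up-slope positive): T − 52.048 − 14.313 = 14.3 a. For the hanging mass (downward positive): 14 × 9.8 − T = 14 a.
Adding the two equations eliminates T: 70.839 = 28.3 a, so a = 2.5031 m/s².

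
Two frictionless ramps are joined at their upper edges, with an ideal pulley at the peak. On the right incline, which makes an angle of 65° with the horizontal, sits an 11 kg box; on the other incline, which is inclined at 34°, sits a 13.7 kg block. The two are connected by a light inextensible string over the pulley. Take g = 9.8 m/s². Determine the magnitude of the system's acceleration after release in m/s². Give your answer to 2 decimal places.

Resolve each weight along its own incline: the 11 kg mass has component 11 × 9.8 × sin 65° = 97.700 N down its slope, and the 13.7 kg mass has 13.7 × 9.8 × sin 34° = 75.077 N down its slope.
The 11 kg side's 97.700 N exceeds the other side's 75.077 N, so that mass slides down and the 13.7 kg mass slides up. Taking that direction as positive, Newton's second law for the whole system gives 97.700 − 75.077 = (11 + 13.7) a, so a = 22.623 / 24.7 = 0.9159 m/s².

0.92 m/s²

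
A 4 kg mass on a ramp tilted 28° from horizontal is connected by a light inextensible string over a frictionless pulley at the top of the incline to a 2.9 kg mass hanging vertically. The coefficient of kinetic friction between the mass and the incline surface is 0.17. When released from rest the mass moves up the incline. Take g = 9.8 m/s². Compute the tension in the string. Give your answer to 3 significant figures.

For the mass on the incline: the weight component along the slope is m₁g sin 28° = 4 × 9.8 × 0.4695 = 18.404 N and the normal force is N = m₁g cos 28° = 34.612 N.
Kinetic friction opposes the mass's motion up the incline: f = μN = 0.17 × 34.612 = 5.884 N acting down the slope.
Newton's second law for the mass (up-slope positive): T − 18.404 − 5.884 = 4 a. For the hanging mass (downward positive): 2.9 × 9.8 − T = 2.9 a.
Adding the two equations eliminates T: 4.132 = 6.9 a, so a = 0.5988 m/s².
Then from the hanging mass's equation, T = 2.9 × (9.8 − 0.5988) = 26.683 N.

26.7 N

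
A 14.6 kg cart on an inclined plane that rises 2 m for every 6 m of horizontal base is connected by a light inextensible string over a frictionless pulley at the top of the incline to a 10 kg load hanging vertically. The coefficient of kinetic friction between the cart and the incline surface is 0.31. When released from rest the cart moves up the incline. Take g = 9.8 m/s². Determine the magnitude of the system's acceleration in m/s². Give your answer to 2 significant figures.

For the cart on the incline: the weight component along the slope is m₁g sin 18.43° = 14.6 × 9.8 × 0.3162 = 45.242 N and the normal force is N = m₁g cos 18.43° = 135.738 N.
Kinetic friction opposes the cart's motion up the incline: f = μN = 0.31 × 135.738 = 42.079 N acting down the slope.
Newton's second law for the cart (up-slope positive): T − 45.242 − 42.079 = 14.6 a. For the hanging load (downward positive): 10 × 9.8 − T = 10 a.
Adding the two equations eliminates T: 10.679 = 24.6 a, so a = 0.4341 m/s².

0.43 m/s²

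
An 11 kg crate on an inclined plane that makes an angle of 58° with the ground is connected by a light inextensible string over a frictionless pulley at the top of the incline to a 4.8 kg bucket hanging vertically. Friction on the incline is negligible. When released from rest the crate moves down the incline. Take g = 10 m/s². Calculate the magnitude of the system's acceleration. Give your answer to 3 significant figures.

2.87 m/s²

For the crate on the incline: the weight component along the slope is m₁g sin 58° = 11 × 10 × 0.8480 = 93.280 N and the normal force is N = m₁g cos 58° = 58.291 N.
Newton's second law for the crate (down-slope positive): 93.280 − T = 11 a. For the hanging bucket (upward positive): T − 4.8 × 10 = 4.8 a.
Adding the two equations eliminates T: 45.280 = 15.8 a, so a = 2.8658 m/s².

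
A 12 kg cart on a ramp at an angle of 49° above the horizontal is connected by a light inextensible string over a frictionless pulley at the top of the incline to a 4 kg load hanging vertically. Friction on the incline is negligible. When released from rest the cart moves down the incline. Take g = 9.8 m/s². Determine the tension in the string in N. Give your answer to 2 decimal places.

51.59 N

For the cart on the incline: the weight component along the slope is m₁g sin 49° = 12 × 9.8 × 0.7547 = 88.753 N and the normal force is N = m₁g cos 49° = 77.153 N.
Newton's second law for the cart (down-slope positive): 88.753 − T = 12 a. For the hanging load (upward positive): T − 4 × 9.8 = 4 a.
Adding the two equations eliminates T: 49.553 = 16 a, so a = 3.0971 m/s².
Then from the hanging load's equation, T = 4 × (9.8 + 3.0971) = 51.588 N.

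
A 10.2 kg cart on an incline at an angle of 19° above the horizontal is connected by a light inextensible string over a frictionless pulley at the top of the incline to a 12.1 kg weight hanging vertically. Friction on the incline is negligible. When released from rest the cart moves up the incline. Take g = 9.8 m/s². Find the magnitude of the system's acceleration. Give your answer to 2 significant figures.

For the cart on the incline: the weight component along the slope is m₁g sin 19° = 10.2 × 9.8 × 0.3256 = 32.547 N and the normal force is N = m₁g cos 19° = 94.514 N.
Newton's second law for the cart (up-slope positive): T − 32.547 = 10.2 a. For the hanging weight (downward positive): 12.1 × 9.8 − T = 12.1 a.
Adding the two equations eliminates T: 86.033 = 22.3 a, so a = 3.8580 m/s².

3.9 m/s²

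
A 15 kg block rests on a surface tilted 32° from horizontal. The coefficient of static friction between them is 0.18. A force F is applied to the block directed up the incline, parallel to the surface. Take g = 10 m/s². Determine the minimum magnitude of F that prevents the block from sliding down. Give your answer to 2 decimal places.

The normal force is N = mg cos 32° = 127.207 N. With F at its minimum the block is on the verge of sliding down, so static friction is at its maximum μ_s N = 0.18 × 127.207 = 22.897 N and acts up the slope.
Equilibrium along the incline: F + μ_s N = mg sin 32°, so F = 79.488 − 22.897 = 56.591 N.

56.59 N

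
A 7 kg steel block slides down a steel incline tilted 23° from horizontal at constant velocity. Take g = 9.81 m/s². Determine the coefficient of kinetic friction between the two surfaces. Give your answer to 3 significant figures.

At constant velocity the net force along the incline is zero: mg sin 23° = μ mg cos 23°.
So μ = tan 23° = 0.3907 / 0.9205 = 0.4244.

0.424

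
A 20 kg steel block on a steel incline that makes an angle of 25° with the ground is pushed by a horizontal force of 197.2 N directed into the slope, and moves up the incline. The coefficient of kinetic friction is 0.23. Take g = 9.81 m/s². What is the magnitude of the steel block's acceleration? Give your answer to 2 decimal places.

The horizontal push has components F cos 25° = 197.2 × 0.9063 = 178.722 N up the incline and F sin 25° = 197.2 × 0.4226 = 83.337 N pressing into the surface.
The normal force is therefore N = mg cos 25° + F sin 25° = 177.816 + 83.337 = 261.153 N, and kinetic friction down the slope is μN = 0.23 × 261.153 = 60.065 N.
Along the incline: F cos 25° − mg sin 25° − μN = ma, so 178.722 − 82.914 − 60.065 = 20 a, giving a = 1.7872 m/s².

1.79 m/s²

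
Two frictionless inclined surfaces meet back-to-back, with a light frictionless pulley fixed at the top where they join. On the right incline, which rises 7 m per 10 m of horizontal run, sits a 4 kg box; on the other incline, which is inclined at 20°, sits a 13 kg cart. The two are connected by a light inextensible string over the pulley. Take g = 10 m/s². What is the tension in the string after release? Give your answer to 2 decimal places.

Resolve each weight along its own incline: the 4 kg mass has component 4 × 10 × sin 34.99° = 22.938 N down its slope, and the 13 kg mass has 13 × 10 × sin 20° = 44.463 N down its slope.
The 13 kg side's 44.463 N exceeds the other side's 22.938 N, so that mass slides down and the 4 kg mass slides up. Taking that direction as positive, Newton's second law for the whole system gives 44.463 − 22.938 = (4 + 13) a, so a = 21.525 / 17 = 1.2662 m/s².
For the 4 kg mass (up-slope positive): T − 22.938 = 4 × 1.2662, so T = 28.003 N.

28.00 N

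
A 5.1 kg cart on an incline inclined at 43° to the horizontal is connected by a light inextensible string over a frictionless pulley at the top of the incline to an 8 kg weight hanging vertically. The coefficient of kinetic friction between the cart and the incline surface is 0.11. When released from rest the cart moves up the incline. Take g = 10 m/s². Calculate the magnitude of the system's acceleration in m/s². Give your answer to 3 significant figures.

For the cart on the incline: the weight component along the slope is m₁g sin 43° = 5.1 × 10 × 0.6820 = 34.782 N and the normal force is N = m₁g cos 43° = 37.299 N.
Kinetic friction opposes the cart's motion up the incline: f = μN = 0.11 × 37.299 = 4.103 N acting down the slope.
Newton's second law for the cart (up-slope positive): T − 34.782 − 4.103 = 5.1 a. For the hanging weight (downward positive): 8 × 10 − T = 8 a.
Adding the two equations eliminates T: 41.115 = 13.1 a, so a = 3.1385 m/s².

3.14 m/s²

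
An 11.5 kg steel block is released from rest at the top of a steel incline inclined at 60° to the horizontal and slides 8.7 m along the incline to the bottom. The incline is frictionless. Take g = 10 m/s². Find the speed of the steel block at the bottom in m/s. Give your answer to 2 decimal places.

12.28 m/s

The weight component along the incline is mg sin 60° = 99.593 N and the normal force is N = mg cos 60° = 57.500 N.
With no friction, a = g sin 60° = 8.6603 m/s².
Starting from rest over a distance of 8.7 m, v² = 2aL = 2 × 8.6603 × 8.7 = 150.6892, so v = 12.2756 m/s.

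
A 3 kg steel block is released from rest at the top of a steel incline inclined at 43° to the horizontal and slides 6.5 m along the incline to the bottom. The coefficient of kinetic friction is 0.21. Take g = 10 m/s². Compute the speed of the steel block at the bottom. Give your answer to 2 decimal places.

The weight component along the incline is mg sin 43° = 20.460 N and the normal force is N = mg cos 43° = 21.941 N.
Friction up the slope is f = μN = 0.21 × 21.941 = 4.608 N, so the net downslope force is 20.460 − 4.608 = 15.852 N and a = 15.852 / 3 = 5.2840 m/s².
Starting from rest over a distance of 6.5 m, v² = 2aL = 2 × 5.2840 × 6.5 = 68.6920, so v = 8.2881 m/s.

8.29 m/s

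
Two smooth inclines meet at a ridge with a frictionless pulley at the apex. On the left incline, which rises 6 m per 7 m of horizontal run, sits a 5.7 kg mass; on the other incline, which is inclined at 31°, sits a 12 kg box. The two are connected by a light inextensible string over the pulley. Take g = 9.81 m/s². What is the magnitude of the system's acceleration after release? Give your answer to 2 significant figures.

1.4 m/s²

Resolve each weight along its own incline: the 5.7 kg mass has component 5.7 × 9.81 × sin 40.60° = 36.390 N down its slope, and the 12 kg mass has 12 × 9.81 × sin 31° = 60.630 N down its slope.
The 12 kg side's 60.630 N exceeds the other side's 36.390 N, so that mass slides down and the 5.7 kg mass slides up. Taking that direction as positive, Newton's second law for the whole system gives 60.630 − 36.390 = (5.7 + 12) a, so a = 24.240 / 17.7 = 1.3695 m/s².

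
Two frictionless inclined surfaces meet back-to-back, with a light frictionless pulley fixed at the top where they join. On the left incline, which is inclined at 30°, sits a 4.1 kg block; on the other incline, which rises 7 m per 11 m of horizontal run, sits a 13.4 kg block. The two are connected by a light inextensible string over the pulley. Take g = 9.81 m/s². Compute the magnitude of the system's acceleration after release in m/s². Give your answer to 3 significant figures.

2.88 m/s²

Resolve each weight along its own incline: the 4.1 kg mass has component 4.1 × 9.81 × sin 30° = 20.110 N down its slope, and the 13.4 kg mass has 13.4 × 9.81 × sin 32.47° = 70.574 N down its slope.
The 13.4 kg side's 70.574 N exceeds the other side's 20.110 N, so that mass slides down and the 4.1 kg mass slides up. Taking that direction as positive, Newton's second law for the whole system gives 70.574 − 20.110 = (4.1 + 13.4) a, so a = 50.464 / 17.5 = 2.8837 m/s².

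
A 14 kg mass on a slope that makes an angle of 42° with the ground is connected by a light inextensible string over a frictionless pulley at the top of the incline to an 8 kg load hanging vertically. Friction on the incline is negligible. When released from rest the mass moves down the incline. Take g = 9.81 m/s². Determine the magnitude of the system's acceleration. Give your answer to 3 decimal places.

For the mass on the incline: the weight component along the slope is m₁g sin 42° = 14 × 9.81 × 0.6691 = 91.894 N and the normal force is N = m₁g cos 42° = 102.064 N.
Newton's second law for the mass (down-slope positive): 91.894 − T = 14 a. For the hanging load (upward positive): T − 8 × 9.81 = 8 a.
Adding the two equations eliminates T: 13.414 = 22 a, so a = 0.6097 m/s².

0.610 m/s²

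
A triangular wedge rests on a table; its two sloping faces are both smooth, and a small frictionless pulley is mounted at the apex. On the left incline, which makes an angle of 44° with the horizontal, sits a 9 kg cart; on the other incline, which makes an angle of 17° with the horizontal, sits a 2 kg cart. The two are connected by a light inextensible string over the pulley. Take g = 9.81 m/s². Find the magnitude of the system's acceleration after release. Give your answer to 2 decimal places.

Resolve each weight along its own incline: the 9 kg mass has component 9 × 9.81 × sin 44° = 61.331 N down its slope, and the 2 kg mass has 2 × 9.81 × sin 17° = 5.736 N down its slope.
The 9 kg side's 61.331 N exceeds the other side's 5.736 N, so that mass slides down and the 2 kg mass slides up. Taking that direction as positive, Newton's second law for the whole system gives 61.331 − 5.736 = (9 + 2) a, so a = 55.595 / 11 = 5.0541 m/s².

5.05 m/s²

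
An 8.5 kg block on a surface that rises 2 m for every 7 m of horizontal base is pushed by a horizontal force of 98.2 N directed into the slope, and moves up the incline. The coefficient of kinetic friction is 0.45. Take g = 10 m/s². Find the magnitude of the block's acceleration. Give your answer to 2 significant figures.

2.6 m/s²

The horizontal push has components F cos 15.95° = 98.2 × 0.9615 = 94.419 N up the incline and F sin 15.95° = 98.2 × 0.2747 = 26.976 N pressing into the surface.
The normal force is therefore N = mg cos 15.95° + F sin 15.95° = 81.728 + 26.976 = 108.704 N, and kinetic friction down the slope is μN = 0.45 × 108.704 = 48.917 N.
Along the incline: F cos 15.95° − mg sin 15.95° − μN = ma, so 94.419 − 23.349 − 48.917 = 8.5 a, giving a = 2.6062 m/s².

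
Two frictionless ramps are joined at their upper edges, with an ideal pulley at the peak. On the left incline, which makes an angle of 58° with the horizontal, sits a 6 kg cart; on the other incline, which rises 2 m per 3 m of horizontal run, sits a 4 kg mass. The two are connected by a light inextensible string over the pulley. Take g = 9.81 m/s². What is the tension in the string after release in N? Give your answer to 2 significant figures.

Resolve each weight along its own incline: the 6 kg mass has component 6 × 9.81 × sin 58° = 49.916 N down its slope, and the 4 kg mass has 4 × 9.81 × sin 33.69° = 21.766 N down its slope.
The 6 kg side's 49.916 N exceeds the other side's 21.766 N, so that mass slides down and the 4 kg mass slides up. Taking that direction as positive, Newton's second law for the whole system gives 49.916 − 21.766 = (6 + 4) a, so a = 28.150 / 10 = 2.8150 m/s².
For the 4 kg mass (up-slope positive): T − 21.766 = 4 × 2.8150, so T = 33.026 N.

33 N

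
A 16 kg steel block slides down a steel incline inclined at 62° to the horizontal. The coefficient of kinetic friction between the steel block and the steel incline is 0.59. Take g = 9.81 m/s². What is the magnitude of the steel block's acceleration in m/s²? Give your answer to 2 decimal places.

5.94 m/s²

Resolving the weight along the incline: the component pulling the steel block down the slope is mg sin 62° = 16 × 9.81 × 0.8829 = 138.580 N, and the normal force is N = mg cos 62° = 16 × 9.81 × 0.4695 = 73.693 N.
Kinetic friction acts up the slope with magnitude f = μN = 0.59 × 73.693 = 43.479 N.
Net force along the incline is 138.580 − 43.479 = 95.101 N, so a = 95.101 / 16 = 5.9438 m/s².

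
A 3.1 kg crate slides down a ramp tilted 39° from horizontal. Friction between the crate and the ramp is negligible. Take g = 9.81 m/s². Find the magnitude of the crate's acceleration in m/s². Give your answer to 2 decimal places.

6.17 m/s²

Resolving the weight along the incline: the component pulling the crate down the slope is mg sin 39° = 3.1 × 9.81 × 0.6293 = 19.138 N, and the normal force is N = mg cos 39° = 3.1 × 9.81 × 0.7771 = 23.632 N.
With no friction the net force along the incline is 19.138 N, so a = g sin 39° = 19.138 / 3.1 = 6.1735 m/s².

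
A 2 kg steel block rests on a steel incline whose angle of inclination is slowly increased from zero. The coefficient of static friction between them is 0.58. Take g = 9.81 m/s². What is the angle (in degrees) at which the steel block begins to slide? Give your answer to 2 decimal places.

At the threshold of sliding, static friction is at its maximum μ_s N and exactly balances the weight component along the incline: mg sin θ = μ_s mg cos θ.
Hence tan θ = μ_s = 0.58, so θ = arctan(0.58) = 30.1137°.

30.11°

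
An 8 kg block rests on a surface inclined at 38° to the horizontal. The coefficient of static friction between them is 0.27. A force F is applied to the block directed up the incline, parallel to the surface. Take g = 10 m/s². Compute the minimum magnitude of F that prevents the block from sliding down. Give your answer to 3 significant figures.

32.2 N

The normal force is N = mg cos 38° = 63.041 N. With F at its minimum the block is on the verge of sliding down, so static friction is at its maximum μ_s N = 0.27 × 63.041 = 17.021 N and acts up the slope.
Equilibrium along the incline: F + μ_s N = mg sin 38°, so F = 49.253 − 17.021 = 32.232 N.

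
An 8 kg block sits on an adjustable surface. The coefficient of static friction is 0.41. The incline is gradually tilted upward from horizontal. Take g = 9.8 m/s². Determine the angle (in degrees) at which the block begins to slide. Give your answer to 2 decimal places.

At the threshold of sliding, static friction is at its maximum μ_s N and exactly balances the weight component along the incline: mg sin θ = μ_s mg cos θ.
Hence tan θ = μ_s = 0.41, so θ = arctan(0.41) = 22.2936°.

22.29°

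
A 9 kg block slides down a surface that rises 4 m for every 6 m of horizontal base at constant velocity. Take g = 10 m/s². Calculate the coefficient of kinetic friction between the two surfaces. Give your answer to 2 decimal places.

0.67

At constant velocity the net force along the incline is zero: mg sin 33.69° = μ mg cos 33.69°.
So μ = tan 33.69° = 0.5547 / 0.8321 = 0.6666.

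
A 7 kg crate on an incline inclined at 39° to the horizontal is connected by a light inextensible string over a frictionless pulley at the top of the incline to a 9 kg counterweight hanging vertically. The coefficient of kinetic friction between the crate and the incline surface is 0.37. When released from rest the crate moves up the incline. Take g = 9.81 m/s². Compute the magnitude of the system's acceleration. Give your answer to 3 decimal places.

1.583 m/s²

For the crate on the incline: the weight component along the slope is m₁g sin 39° = 7 × 9.81 × 0.6293 = 43.214 N and the normal force is N = m₁g cos 39° = 53.367 N.
Kinetic friction opposes the crate's motion up the incline: f = μN = 0.37 × 53.367 = 19.746 N acting down the slope.
Newton's second law for the crate (up-slope positive): T − 43.214 − 19.746 = 7 a. For the hanging counterweight (downward positive): 9 × 9.81 − T = 9 a.
Adding the two equations eliminates T: 25.330 = 16 a, so a = 1.5831 m/s².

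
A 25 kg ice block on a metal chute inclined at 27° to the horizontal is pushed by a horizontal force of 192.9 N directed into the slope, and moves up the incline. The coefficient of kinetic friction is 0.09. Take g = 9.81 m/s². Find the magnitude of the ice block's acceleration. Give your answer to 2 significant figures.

The horizontal push has components F cos 27° = 192.9 × 0.8910 = 171.874 N up the incline and F sin 27° = 192.9 × 0.4540 = 87.577 N pressing into the surface.
The normal force is therefore N = mg cos 27° + F sin 27° = 218.518 + 87.577 = 306.095 N, and kinetic friction down the slope is μN = 0.09 × 306.095 = 27.549 N.
Along the incline: F cos 27° − mg sin 27° − μN = ma, so 171.874 − 111.344 − 27.549 = 25 a, giving a = 1.3192 m/s².

1.3 m/s²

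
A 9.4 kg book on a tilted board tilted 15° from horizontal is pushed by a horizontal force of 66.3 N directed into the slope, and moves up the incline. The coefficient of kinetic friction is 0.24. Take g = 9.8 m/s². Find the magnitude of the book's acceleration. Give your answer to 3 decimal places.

1.566 m/s²

The horizontal push has components F cos 15° = 66.3 × 0.9659 = 64.039 N up the incline and F sin 15° = 66.3 × 0.2588 = 17.158 N pressing into the surface.
The normal force is therefore N = mg cos 15° + F sin 15° = 88.979 + 17.158 = 106.137 N, and kinetic friction down the slope is μN = 0.24 × 106.137 = 25.473 N.
Along the incline: F cos 15° − mg sin 15° − μN = ma, so 64.039 − 23.841 − 25.473 = 9.4 a, giving a = 1.5665 m/s².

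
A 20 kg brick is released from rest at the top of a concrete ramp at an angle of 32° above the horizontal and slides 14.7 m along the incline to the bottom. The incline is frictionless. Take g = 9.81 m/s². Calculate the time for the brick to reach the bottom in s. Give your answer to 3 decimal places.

The weight component along the incline is mg sin 32° = 103.970 N and the normal force is N = mg cos 32° = 166.387 N.
With no friction, a = g sin 32° = 5.1985 m/s².
Starting from rest, L = ½at², so t = √(2L/a) = √(2 × 14.7 / 5.1985) = 2.3781 s.

2.378 s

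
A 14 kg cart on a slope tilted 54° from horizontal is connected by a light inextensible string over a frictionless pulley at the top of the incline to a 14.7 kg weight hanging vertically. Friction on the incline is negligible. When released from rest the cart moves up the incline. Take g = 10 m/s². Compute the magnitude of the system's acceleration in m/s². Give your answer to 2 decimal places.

1.18 m/s²

For the cart on the incline: the weight component along the slope is m₁g sin 54° = 14 × 10 × 0.8090 = 113.260 N and the normal force is N = m₁g cos 54° = 82.290 N.
Newton's second law for the cart (up-slope positive): T − 113.260 = 14 a. For the hanging weight (downward positive): 14.7 × 10 − T = 14.7 a.
Adding the two equations eliminates T: 33.740 = 28.7 a, so a = 1.1756 m/s².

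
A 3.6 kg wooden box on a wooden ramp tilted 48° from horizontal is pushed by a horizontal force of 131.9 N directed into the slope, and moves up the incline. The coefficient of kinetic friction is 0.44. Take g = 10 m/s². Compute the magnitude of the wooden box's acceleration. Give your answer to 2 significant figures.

2.2 m/s²

The horizontal push has components F cos 48° = 131.9 × 0.6691 = 88.254 N up the incline and F sin 48° = 131.9 × 0.7431 = 98.015 N pressing into the surface.
The normal force is therefore N = mg cos 48° + F sin 48° = 24.088 + 98.015 = 122.103 N, and kinetic friction down the slope is μN = 0.44 × 122.103 = 53.725 N.
Along the incline: F cos 48° − mg sin 48° − μN = ma, so 88.254 − 26.752 − 53.725 = 3.6 a, giving a = 2.1603 m/s².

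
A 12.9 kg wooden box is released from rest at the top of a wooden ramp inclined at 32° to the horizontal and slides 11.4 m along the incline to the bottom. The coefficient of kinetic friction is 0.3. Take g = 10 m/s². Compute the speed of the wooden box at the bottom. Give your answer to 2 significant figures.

7.9 m/s

The weight component along the incline is mg sin 32° = 68.360 N and the normal force is N = mg cos 32° = 109.398 N.
Friction up the slope is f = μN = 0.3 × 109.398 = 32.819 N, so the net downslope force is 68.360 − 32.819 = 35.541 N and a = 35.541 / 12.9 = 2.7551 m/s².
Starting from rest over a distance of 11.4 m, v² = 2aL = 2 × 2.7551 × 11.4 = 62.8163, so v = 7.9257 m/s.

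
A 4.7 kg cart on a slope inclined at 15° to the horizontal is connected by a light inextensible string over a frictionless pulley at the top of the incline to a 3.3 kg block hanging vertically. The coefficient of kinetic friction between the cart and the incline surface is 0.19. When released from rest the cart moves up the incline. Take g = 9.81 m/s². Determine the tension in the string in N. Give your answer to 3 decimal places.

For the cart on the incline: the weight component along the slope is m₁g sin 15° = 4.7 × 9.81 × 0.2588 = 11.932 N and the normal force is N = m₁g cos 15° = 44.536 N.
Kinetic friction opposes the cart's motion up the incline: f = μN = 0.19 × 44.536 = 8.462 N acting down the slope.
Newton's second law for the cart (up-slope positive): T − 11.932 − 8.462 = 4.7 a. For the hanging block (downward positive): 3.3 × 9.81 − T = 3.3 a.
Adding the two equations eliminates T: 11.979 = 8 a, so a = 1.4974 m/s².
Then from the hanging block's equation, T = 3.3 × (9.81 − 1.4974) = 27.432 N.

27.432 N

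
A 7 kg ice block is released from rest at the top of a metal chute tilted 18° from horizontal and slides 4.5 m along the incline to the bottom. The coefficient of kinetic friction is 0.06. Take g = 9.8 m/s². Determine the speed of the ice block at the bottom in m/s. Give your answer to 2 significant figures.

The weight component along the incline is mg sin 18° = 21.199 N and the normal force is N = mg cos 18° = 65.242 N.
Friction up the slope is f = μN = 0.06 × 65.242 = 3.915 N, so the net downslope force is 21.199 − 3.915 = 17.284 N and a = 17.284 / 7 = 2.4691 m/s².
Starting from rest over a distance of 4.5 m, v² = 2aL = 2 × 2.4691 × 4.5 = 22.2219, so v = 4.7140 m/s.

4.7 m/s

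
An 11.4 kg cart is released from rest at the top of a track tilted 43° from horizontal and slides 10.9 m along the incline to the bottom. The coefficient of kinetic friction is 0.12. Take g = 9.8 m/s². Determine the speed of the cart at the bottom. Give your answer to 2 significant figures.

11 m/s

The weight component along the incline is mg sin 43° = 76.193 N and the normal force is N = mg cos 43° = 81.707 N.
Friction up the slope is f = μN = 0.12 × 81.707 = 9.805 N, so the net downslope force is 76.193 − 9.805 = 66.388 N and a = 66.388 / 11.4 = 5.8235 m/s².
Starting from rest over a distance of 10.9 m, v² = 2aL = 2 × 5.8235 × 10.9 = 126.9523, so v = 11.2673 m/s.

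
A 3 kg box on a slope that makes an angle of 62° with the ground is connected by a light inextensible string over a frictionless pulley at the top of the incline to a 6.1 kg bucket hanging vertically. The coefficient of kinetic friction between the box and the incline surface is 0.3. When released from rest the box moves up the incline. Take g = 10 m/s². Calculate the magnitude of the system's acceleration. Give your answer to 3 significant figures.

For the box on the incline: the weight component along the slope is m₁g sin 62° = 3 × 10 × 0.8829 = 26.487 N and the normal force is N = m₁g cos 62° = 14.084 N.
Kinetic friction opposes the box's motion up the incline: f = μN = 0.3 × 14.084 = 4.225 N acting down the slope.
Newton's second law for the box (up-slope positive): T − 26.487 − 4.225 = 3 a. For the hanging bucket (downward positive): 6.1 × 10 − T = 6.1 a.
Adding the two equations eliminates T: 30.288 = 9.1 a, so a = 3.3284 m/s².

3.33 m/s²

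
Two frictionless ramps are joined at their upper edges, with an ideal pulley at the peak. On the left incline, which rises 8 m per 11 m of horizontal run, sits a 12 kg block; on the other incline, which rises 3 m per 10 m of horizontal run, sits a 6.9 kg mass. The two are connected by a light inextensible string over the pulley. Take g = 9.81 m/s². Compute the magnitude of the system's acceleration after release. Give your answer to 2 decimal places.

Resolve each weight along its own incline: the 12 kg mass has component 12 × 9.81 × sin 36.03° = 69.240 N down its slope, and the 6.9 kg mass has 6.9 × 9.81 × sin 16.70° = 19.450 N down its slope.
The 12 kg side's 69.240 N exceeds the other side's 19.450 N, so that mass slides down and the 6.9 kg mass slides up. Taking that direction as positive, Newton's second law for the whole system gives 69.240 − 19.450 = (12 + 6.9) a, so a = 49.790 / 18.9 = 2.6344 m/s².

2.63 m/s²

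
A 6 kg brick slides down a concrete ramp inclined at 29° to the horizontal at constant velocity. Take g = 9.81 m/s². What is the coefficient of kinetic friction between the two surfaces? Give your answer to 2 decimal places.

0.55

At constant velocity the net force along the incline is zero: mg sin 29° = μ mg cos 29°.
So μ = tan 29° = 0.4848 / 0.8746 = 0.5543.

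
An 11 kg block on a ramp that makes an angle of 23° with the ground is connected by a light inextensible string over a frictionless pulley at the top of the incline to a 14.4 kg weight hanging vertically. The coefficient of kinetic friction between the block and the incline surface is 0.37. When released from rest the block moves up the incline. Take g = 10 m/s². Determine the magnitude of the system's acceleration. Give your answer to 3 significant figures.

For the block on the incline: the weight component along the slope is m₁g sin 23° = 11 × 10 × 0.3907 = 42.977 N and the normal force is N = m₁g cos 23° = 101.256 N.
Kinetic friction opposes the block's motion up the incline: f = μN = 0.37 × 101.256 = 37.465 N acting down the slope.
Newton's second law for the block (up-slope positive): T − 42.977 − 37.465 = 11 a. For the hanging weight (downward positive): 14.4 × 10 − T = 14.4 a.
Adding the two equations eliminates T: 63.558 = 25.4 a, so a = 2.5023 m/s².

2.50 m/s²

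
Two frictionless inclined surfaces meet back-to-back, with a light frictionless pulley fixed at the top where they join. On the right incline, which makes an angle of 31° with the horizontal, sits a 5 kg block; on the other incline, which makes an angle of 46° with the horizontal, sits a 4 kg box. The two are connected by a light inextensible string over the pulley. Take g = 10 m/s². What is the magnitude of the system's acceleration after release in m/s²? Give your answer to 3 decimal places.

Resolve each weight along its own incline: the 5 kg mass has component 5 × 10 × sin 31° = 25.752 N down its slope, and the 4 kg mass has 4 × 10 × sin 46° = 28.774 N down its slope.
The 4 kg side's 28.774 N exceeds the other side's 25.752 N, so that mass slides down and the 5 kg mass slides up. Taking that direction as positive, Newton's second law for the whole system gives 28.774 − 25.752 = (5 + 4) a, so a = 3.022 / 9 = 0.3358 m/s².

0.336 m/s²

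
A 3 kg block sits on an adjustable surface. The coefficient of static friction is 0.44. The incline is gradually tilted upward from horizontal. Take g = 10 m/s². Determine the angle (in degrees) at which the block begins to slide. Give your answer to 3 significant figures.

23.7°

At the threshold of sliding, static friction is at its maximum μ_s N and exactly balances the weight component along the incline: mg sin θ = μ_s mg cos θ.
Hence tan θ = μ_s = 0.44, so θ = arctan(0.44) = 23.7495°.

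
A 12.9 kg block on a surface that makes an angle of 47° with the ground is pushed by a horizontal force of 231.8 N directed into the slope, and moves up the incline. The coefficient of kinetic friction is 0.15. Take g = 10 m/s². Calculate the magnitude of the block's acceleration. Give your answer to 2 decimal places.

1.95 m/s²

The horizontal push has components F cos 47° = 231.8 × 0.6820 = 158.088 N up the incline and F sin 47° = 231.8 × 0.7314 = 169.539 N pressing into the surface.
The normal force is therefore N = mg cos 47° + F sin 47° = 87.978 + 169.539 = 257.517 N, and kinetic friction down the slope is μN = 0.15 × 257.517 = 38.628 N.
Along the incline: F cos 47° − mg sin 47° − μN = ma, so 158.088 − 94.351 − 38.628 = 12.9 a, giving a = 1.9464 m/s².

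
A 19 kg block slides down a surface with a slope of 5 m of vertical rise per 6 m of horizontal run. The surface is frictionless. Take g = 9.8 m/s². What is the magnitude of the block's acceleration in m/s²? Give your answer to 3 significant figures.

Resolving the weight along the incline: the component pulling the block down the slope is mg sin 39.81° = 19 × 9.8 × 0.6402 = 119.205 N, and the normal force is N = mg cos 39.81° = 19 × 9.8 × 0.7682 = 143.039 N.
With no friction the net force along the incline is 119.205 N, so a = g sin 39.81° = 119.205 / 19 = 6.2739 m/s².

6.27 m/s²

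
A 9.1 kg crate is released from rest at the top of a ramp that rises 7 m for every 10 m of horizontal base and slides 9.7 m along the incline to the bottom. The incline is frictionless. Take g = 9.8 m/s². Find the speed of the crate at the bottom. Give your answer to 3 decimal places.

The weight component along the incline is mg sin 34.99° = 51.141 N and the normal force is N = mg cos 34.99° = 73.059 N.
With no friction, a = g sin 34.99° = 5.6199 m/s².
Starting from rest over a distance of 9.7 m, v² = 2aL = 2 × 5.6199 × 9.7 = 109.0261, so v = 10.4416 m/s.

10.442 m/s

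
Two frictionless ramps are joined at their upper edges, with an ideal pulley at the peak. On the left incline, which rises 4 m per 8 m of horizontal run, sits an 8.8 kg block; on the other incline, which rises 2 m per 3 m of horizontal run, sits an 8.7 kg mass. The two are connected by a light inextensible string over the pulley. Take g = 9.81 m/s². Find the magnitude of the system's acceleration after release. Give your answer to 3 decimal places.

0.499 m/s²

Resolve each weight along its own incline: the 8.8 kg mass has component 8.8 × 9.81 × sin 26.57° = 38.607 N down its slope, and the 8.7 kg mass has 8.7 × 9.81 × sin 33.69° = 47.342 N down its slope.
The 8.7 kg side's 47.342 N exceeds the other side's 38.607 N, so that mass slides down and the 8.8 kg mass slides up. Taking that direction as positive, Newton's second law for the whole system gives 47.342 − 38.607 = (8.8 + 8.7) a, so a = 8.735 / 17.5 = 0.4991 m/s².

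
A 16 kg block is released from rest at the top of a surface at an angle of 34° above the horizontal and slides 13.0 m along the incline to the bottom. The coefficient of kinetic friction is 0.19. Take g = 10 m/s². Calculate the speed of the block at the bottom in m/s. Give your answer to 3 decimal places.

The weight component along the incline is mg sin 34° = 89.471 N and the normal force is N = mg cos 34° = 132.646 N.
Friction up the slope is f = μN = 0.19 × 132.646 = 25.203 N, so the net downslope force is 89.471 − 25.203 = 64.268 N and a = 64.268 / 16 = 4.0168 m/s².
Starting from rest over a distance of 13.0 m, v² = 2aL = 2 × 4.0168 × 13.0 = 104.4368, so v = 10.2194 m/s.

10.219 m/s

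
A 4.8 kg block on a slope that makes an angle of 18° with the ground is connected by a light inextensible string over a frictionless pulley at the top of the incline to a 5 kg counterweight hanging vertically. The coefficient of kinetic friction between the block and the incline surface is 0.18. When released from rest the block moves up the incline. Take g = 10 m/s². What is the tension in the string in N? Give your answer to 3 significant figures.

36.2 N

For the block on the incline: the weight component along the slope is m₁g sin 18° = 4.8 × 10 × 0.3090 = 14.832 N and the normal force is N = m₁g cos 18° = 45.651 N.
Kinetic friction opposes the block's motion up the incline: f = μN = 0.18 × 45.651 = 8.217 N acting down the slope.
Newton's second law for the block (up-slope positive): T − 14.832 − 8.217 = 4.8 a. For the hanging counterweight (downward positive): 5 × 10 − T = 5 a.
Adding the two equations eliminates T: 26.951 = 9.8 a, so a = 2.7501 m/s².
Then from the hanging counterweight's equation, T = 5 × (10 − 2.7501) = 36.249 N.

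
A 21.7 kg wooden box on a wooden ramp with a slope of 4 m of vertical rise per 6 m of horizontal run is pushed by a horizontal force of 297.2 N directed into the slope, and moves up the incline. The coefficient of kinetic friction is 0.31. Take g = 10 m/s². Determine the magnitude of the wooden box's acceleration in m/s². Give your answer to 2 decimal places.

The horizontal push has components F cos 33.69° = 297.2 × 0.8321 = 247.300 N up the incline and F sin 33.69° = 297.2 × 0.5547 = 164.857 N pressing into the surface.
The normal force is therefore N = mg cos 33.69° + F sin 33.69° = 180.566 + 164.857 = 345.423 N, and kinetic friction down the slope is μN = 0.31 × 345.423 = 107.081 N.
Along the incline: F cos 33.69° − mg sin 33.69° − μN = ma, so 247.300 − 120.370 − 107.081 = 21.7 a, giving a = 0.9147 m/s².

0.91 m/s²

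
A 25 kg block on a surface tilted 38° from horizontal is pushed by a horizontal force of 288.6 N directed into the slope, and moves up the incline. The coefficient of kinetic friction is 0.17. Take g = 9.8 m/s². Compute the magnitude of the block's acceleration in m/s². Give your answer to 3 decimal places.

The horizontal push has components F cos 38° = 288.6 × 0.7880 = 227.417 N up the incline and F sin 38° = 288.6 × 0.6157 = 177.691 N pressing into the surface.
The normal force is therefore N = mg cos 38° + F sin 38° = 193.060 + 177.691 = 370.751 N, and kinetic friction down the slope is μN = 0.17 × 370.751 = 63.028 N.
Along the incline: F cos 38° − mg sin 38° − μN = ma, so 227.417 − 150.847 − 63.028 = 25 a, giving a = 0.5417 m/s².

0.542 m/s²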